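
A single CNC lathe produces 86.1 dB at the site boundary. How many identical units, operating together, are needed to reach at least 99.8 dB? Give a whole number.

N identical sources give L₁ + 10·log₁₀ N, so require 10·log₁₀ N ≥ 99.8 − 86.1 = 13.7 dB.
N ≥ 10^(13.7/10) = 23.442, so N = 24.

24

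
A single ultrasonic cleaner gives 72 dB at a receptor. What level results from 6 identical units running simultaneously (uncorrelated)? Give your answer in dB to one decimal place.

79.8 dB

L_total = L₁ + 10·log₁₀ N for N identical incoherent sources.
L_total = 72 + 10·log₁₀(6) = 72 + 7.782 = 79.78 dB.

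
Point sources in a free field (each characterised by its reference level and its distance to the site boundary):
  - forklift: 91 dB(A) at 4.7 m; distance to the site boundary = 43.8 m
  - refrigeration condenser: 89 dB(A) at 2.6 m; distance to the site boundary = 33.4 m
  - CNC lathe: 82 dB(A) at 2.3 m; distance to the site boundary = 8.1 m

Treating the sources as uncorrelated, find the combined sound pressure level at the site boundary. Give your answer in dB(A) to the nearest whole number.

75 dB(A)

Apply inverse-square spreading to bring every level to the receiver, then sum 10^(L/10).
forklift: 91 − 20·log₁₀(43.8/4.7) = 91 − 19.39 = 71.61 dB(A).
refrigeration condenser: 89 − 20·log₁₀(33.4/2.6) = 89 − 22.18 = 66.82 dB(A).
CNC lathe: 82 − 20·log₁₀(8.1/2.3) = 82 − 10.94 = 71.06 dB(A).
Σ 10^(L/10) = 3.209e+07 → L_total = 10·log₁₀(3.209e+07) = 75.06 dB(A).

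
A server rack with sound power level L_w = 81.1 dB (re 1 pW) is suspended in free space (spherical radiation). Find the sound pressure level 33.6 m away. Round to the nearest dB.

40 dB

The power spreads over a sphere of area 4π·r², so L_p = L_w − 10·log₁₀(4π·r²).
4π·r² = 1.419e+04 m², 10·log₁₀ of that is 41.519 dB.
L_p = 81.1 − 41.519 = 39.58 dB.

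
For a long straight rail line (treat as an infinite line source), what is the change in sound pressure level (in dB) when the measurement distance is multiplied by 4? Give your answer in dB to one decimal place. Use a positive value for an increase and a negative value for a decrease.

With cylindrical spreading the level changes by −10·log₁₀(r₂/r₁).
ΔL = −10·log₁₀(4) = -6.02 dB.

-6.0 dB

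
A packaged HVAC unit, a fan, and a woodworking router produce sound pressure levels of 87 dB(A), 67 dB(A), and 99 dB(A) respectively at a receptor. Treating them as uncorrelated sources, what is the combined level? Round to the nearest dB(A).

99 dB(A)

For uncorrelated sources the intensities add, so convert each level to linear form, sum, and take 10·log₁₀ of the total.
Σ 10^(L/10) = 10^(87/10) + 10^(67/10) + 10^(99/10) = 8.449e+09.
L_total = 10·log₁₀(8.449e+09) = 99.27 dB(A).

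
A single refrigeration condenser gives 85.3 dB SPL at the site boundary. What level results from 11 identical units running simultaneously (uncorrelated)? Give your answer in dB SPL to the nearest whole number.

96 dB SPL

With 11 equal, uncorrelated contributions the intensity is 11× that of one unit, giving a rise of 10·log₁₀ 11.
L_total = 85.3 + 10·log₁₀(11) = 85.3 + 10.414 = 95.71 dB SPL.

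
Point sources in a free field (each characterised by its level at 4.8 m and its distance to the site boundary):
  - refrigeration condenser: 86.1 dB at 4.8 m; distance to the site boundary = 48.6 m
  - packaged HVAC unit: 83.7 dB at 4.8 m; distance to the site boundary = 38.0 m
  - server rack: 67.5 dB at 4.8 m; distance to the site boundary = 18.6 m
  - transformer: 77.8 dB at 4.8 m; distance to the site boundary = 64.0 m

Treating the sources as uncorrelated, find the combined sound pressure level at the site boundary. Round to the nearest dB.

Apply inverse-square spreading to bring every level to the receiver, then sum 10^(L/10).
refrigeration condenser: 86.1 − 20·log₁₀(48.6/4.8) = 86.1 − 20.11 = 65.99 dB.
packaged HVAC unit: 83.7 − 20·log₁₀(38.0/4.8) = 83.7 − 17.97 = 65.73 dB.
server rack: 67.5 − 20·log₁₀(18.6/4.8) = 67.5 − 11.77 = 55.73 dB.
transformer: 77.8 − 20·log₁₀(64.0/4.8) = 77.8 − 22.50 = 55.30 dB.
Σ 10^(L/10) = 8.428e+06 → L_total = 10·log₁₀(8.428e+06) = 69.26 dB.

69 dB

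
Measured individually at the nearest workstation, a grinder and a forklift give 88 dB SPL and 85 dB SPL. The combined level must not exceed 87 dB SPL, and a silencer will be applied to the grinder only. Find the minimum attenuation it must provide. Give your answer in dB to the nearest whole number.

The untreated sources together contribute 10^(85/10) = 3.162e+08, i.e. 85.00 dB SPL.
To meet 87 dB SPL overall, the treated grinder may contribute at most 10^(87/10) − 3.162e+08 = 1.850e+08, i.e. 82.67 dB SPL.
Required insertion loss = 88 − 82.67 = 5.33 dB.

5 dB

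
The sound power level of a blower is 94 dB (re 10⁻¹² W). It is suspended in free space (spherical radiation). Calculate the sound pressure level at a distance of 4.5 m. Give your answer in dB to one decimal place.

69.9 dB

The power spreads over a sphere of area 4π·r², so L_p = L_w − 10·log₁₀(4π·r²).
4π·r² = 254.5 m², 10·log₁₀ of that is 24.056 dB.
L_p = 94 − 24.056 = 69.94 dB.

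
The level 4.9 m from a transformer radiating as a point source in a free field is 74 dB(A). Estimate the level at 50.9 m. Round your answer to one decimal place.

53.7 dB(A)

For a point source, L₂ = L₁ − 20·log₁₀(r₂/r₁).
L₂ = 74 − 20·log₁₀(50.9/4.9) = 74 − 20.330 = 53.67 dB(A).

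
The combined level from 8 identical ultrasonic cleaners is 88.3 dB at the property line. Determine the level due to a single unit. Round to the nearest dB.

Dividing the total intensity by 8 lowers the level by 10·log₁₀ 8 = 9.031 dB: L₁ = 88.3 − 9.031.

79 dB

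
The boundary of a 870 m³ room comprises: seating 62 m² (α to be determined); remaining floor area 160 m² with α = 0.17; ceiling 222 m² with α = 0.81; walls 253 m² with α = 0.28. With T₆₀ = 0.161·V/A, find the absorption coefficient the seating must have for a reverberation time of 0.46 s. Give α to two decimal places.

Required total absorption A = 0.161·870/0.46 = 304.50 m².
Absorption from the other surfaces = 160·0.17 + 222·0.81 + 253·0.28 = 277.86 m², so the seating must supply 26.64 m² over 62 m².
α = 26.64/62 = 0.430.

0.43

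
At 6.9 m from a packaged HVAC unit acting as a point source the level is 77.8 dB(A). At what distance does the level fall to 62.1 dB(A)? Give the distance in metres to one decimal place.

42.1 m

Point-source spreading drops the level by 20·log₁₀(r₂/r₁); inverting, r₂/r₁ = 10^(ΔL/20).
r₂ = 6.9·10^((77.8−62.1)/20) = 6.9·10^(15.7/20) = 42.06 m.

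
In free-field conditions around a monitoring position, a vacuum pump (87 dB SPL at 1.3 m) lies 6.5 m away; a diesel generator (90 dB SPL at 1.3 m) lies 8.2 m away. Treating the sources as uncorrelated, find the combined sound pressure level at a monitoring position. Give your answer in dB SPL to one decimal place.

76.5 dB SPL

First find each source's level at the receiver (point-source: −20·log₁₀(r/r_ref)), then combine on an intensity basis.
vacuum pump: 87 − 20·log₁₀(6.5/1.3) = 87 − 13.98 = 73.02 dB SPL.
diesel generator: 90 − 20·log₁₀(8.2/1.3) = 90 − 16.00 = 74.00 dB SPL.
Σ 10^(L/10) = 4.518e+07 → L_total = 10·log₁₀(4.518e+07) = 76.55 dB SPL.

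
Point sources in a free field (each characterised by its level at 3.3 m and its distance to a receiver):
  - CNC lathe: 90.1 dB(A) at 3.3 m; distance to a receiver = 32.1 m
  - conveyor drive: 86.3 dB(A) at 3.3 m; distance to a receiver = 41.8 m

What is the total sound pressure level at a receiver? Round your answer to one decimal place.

71.3 dB(A)

Propagate each source to the receiver with L = L_ref − 20·log₁₀(r/r_ref), then add intensities.
CNC lathe: 90.1 − 20·log₁₀(32.1/3.3) = 90.1 − 19.76 = 70.34 dB(A).
conveyor drive: 86.3 − 20·log₁₀(41.8/3.3) = 86.3 − 22.05 = 64.25 dB(A).
Σ 10^(L/10) = 1.347e+07 → L_total = 10·log₁₀(1.347e+07) = 71.29 dB(A).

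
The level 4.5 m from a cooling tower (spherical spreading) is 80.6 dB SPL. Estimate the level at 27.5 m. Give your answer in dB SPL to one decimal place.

Spherical spreading from a point source gives a 20·log₁₀(r₂/r₁) drop.
L₂ = 80.6 − 20·log₁₀(27.5/4.5) = 80.6 − 15.722 = 64.88 dB SPL.

64.9 dB SPL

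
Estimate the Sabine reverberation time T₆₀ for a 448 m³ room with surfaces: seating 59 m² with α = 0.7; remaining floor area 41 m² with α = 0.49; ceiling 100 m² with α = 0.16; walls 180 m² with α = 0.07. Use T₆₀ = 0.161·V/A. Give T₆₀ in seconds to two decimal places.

0.80 s

A = Σ Sᵢαᵢ = 59·0.7 + 41·0.49 + 100·0.16 + 180·0.07 = 89.99 m².
T₆₀ = 0.161 × 448 / 89.99 = 0.802 s.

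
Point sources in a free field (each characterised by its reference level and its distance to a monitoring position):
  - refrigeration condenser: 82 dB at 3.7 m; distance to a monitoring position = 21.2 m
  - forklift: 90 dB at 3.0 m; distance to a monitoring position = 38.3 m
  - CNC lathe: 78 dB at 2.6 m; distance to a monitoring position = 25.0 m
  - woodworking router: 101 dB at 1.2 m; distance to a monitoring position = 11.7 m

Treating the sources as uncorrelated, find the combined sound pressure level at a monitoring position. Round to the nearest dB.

First find each source's level at the receiver (point-source: −20·log₁₀(r/r_ref)), then combine on an intensity basis.
refrigeration condenser: 82 − 20·log₁₀(21.2/3.7) = 82 − 15.16 = 66.84 dB.
forklift: 90 − 20·log₁₀(38.3/3.0) = 90 − 22.12 = 67.88 dB.
CNC lathe: 78 − 20·log₁₀(25.0/2.6) = 78 − 19.66 = 58.34 dB.
woodworking router: 101 − 20·log₁₀(11.7/1.2) = 101 − 19.78 = 81.22 dB.
Σ 10^(L/10) = 1.441e+08 → L_total = 10·log₁₀(1.441e+08) = 81.59 dB.

82 dB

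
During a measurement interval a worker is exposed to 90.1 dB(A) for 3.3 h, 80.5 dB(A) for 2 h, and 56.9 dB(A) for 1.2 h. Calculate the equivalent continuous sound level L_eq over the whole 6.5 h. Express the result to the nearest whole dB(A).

The energy average is taken in the linear domain: L_eq = 10·log₁₀[(Σ tᵢ·10^(Lᵢ/10))/T], T = 6.5 h.
Σ tᵢ·10^(Lᵢ/10) = 3.3·10^(90.1/10) + 2·10^(80.5/10) + 1.2·10^(56.9/10) = 3.602e+09.
L_eq = 10·log₁₀(3.602e+09/6.5) = 87.44 dB(A).

87 dB(A)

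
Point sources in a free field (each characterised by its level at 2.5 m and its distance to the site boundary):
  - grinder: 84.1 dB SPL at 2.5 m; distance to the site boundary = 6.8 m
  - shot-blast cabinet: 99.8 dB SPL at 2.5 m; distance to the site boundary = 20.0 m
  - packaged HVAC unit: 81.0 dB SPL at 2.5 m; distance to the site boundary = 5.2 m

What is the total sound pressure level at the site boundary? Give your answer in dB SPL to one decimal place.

Propagate each source to the receiver with L = L_ref − 20·log₁₀(r/r_ref), then add intensities.
grinder: 84.1 − 20·log₁₀(6.8/2.5) = 84.1 − 8.69 = 75.41 dB SPL.
shot-blast cabinet: 99.8 − 20·log₁₀(20.0/2.5) = 99.8 − 18.06 = 81.74 dB SPL.
packaged HVAC unit: 81.0 − 20·log₁₀(5.2/2.5) = 81.0 − 6.36 = 74.64 dB SPL.
Σ 10^(L/10) = 2.131e+08 → L_total = 10·log₁₀(2.131e+08) = 83.28 dB SPL.

83.3 dB SPL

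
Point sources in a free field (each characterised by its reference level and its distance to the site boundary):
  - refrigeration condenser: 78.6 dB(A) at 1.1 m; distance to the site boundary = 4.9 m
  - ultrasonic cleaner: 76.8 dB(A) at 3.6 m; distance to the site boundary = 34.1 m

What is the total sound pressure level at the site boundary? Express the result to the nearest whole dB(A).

66 dB(A)

Apply inverse-square spreading to bring every level to the receiver, then sum 10^(L/10).
refrigeration condenser: 78.6 − 20·log₁₀(4.9/1.1) = 78.6 − 12.98 = 65.62 dB(A).
ultrasonic cleaner: 76.8 − 20·log₁₀(34.1/3.6) = 76.8 − 19.53 = 57.27 dB(A).
Σ 10^(L/10) = 4.184e+06 → L_total = 10·log₁₀(4.184e+06) = 66.22 dB(A).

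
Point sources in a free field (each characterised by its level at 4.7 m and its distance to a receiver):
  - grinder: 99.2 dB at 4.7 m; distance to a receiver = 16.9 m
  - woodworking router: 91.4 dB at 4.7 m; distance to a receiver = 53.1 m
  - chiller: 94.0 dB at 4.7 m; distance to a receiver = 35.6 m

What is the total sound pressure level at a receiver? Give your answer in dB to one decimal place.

Apply inverse-square spreading to bring every level to the receiver, then sum 10^(L/10).
grinder: 99.2 − 20·log₁₀(16.9/4.7) = 99.2 − 11.12 = 88.08 dB.
woodworking router: 91.4 − 20·log₁₀(53.1/4.7) = 91.4 − 21.06 = 70.34 dB.
chiller: 94.0 − 20·log₁₀(35.6/4.7) = 94.0 − 17.59 = 76.41 dB.
Σ 10^(L/10) = 6.979e+08 → L_total = 10·log₁₀(6.979e+08) = 88.44 dB.

88.4 dB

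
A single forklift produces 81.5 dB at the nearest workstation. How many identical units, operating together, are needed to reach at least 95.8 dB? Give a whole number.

27

Need L₁ + 10·log₁₀ N ≥ 95.8, i.e. log₁₀ N ≥ 1.43.
N ≥ 10^(14.3/10) = 26.915, so N = 27.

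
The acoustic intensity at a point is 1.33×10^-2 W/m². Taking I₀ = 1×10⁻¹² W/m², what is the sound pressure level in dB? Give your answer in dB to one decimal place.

L = 10·log₁₀(I/I₀) = 10·log₁₀(1.33×10^-2/10⁻¹²) = 10·log₁₀(1.33×10^10).
L = 10·(0.1239 + 10) = 101.24 dB.

101.2 dB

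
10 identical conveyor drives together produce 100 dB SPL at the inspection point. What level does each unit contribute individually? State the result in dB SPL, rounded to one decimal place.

Dividing the total intensity by 10 lowers the level by 10·log₁₀ 10 = 10.000 dB: L₁ = 100 − 10.000.

90.0 dB SPL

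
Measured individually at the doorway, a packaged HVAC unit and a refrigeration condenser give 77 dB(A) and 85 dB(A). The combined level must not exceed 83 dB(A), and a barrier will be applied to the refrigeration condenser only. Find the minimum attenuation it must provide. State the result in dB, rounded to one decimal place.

3.3 dB

Everything except the refrigeration condenser sums to 10^(77/10) = 5.012e+07 in linear terms, 77.00 dB(A).
The limit corresponds to 10^(83/10) = 1.995e+08; subtracting the fixed part leaves 1.494e+08 for the refrigeration condenser, i.e. 81.74 dB(A).
So the refrigeration condenser must be reduced from 85 to 81.74 dB(A): IL = 3.26 dB.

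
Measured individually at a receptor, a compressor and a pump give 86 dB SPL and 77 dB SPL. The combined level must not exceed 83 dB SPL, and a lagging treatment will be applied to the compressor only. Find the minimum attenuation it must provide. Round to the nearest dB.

4 dB

Fixed contribution from the other source: Σ 10^(L/10) = 10^(77/10) = 5.012e+07 (77.00 dB SPL).
To meet 83 dB SPL overall, the treated compressor may contribute at most 10^(83/10) − 5.012e+07 = 1.494e+08, i.e. 81.74 dB SPL.
So the compressor must be reduced from 86 to 81.74 dB SPL: IL = 4.26 dB.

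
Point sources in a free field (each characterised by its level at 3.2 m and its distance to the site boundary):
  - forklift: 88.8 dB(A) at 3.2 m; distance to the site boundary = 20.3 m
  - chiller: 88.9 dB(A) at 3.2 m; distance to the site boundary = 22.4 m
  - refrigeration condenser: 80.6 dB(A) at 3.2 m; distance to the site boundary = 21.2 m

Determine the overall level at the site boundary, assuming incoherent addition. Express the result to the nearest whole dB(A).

76 dB(A)

Apply inverse-square spreading to bring every level to the receiver, then sum 10^(L/10).
forklift: 88.8 − 20·log₁₀(20.3/3.2) = 88.8 − 16.05 = 72.75 dB(A).
chiller: 88.9 − 20·log₁₀(22.4/3.2) = 88.9 − 16.90 = 72.00 dB(A).
refrigeration condenser: 80.6 − 20·log₁₀(21.2/3.2) = 80.6 − 16.42 = 64.18 dB(A).
Σ 10^(L/10) = 3.731e+07 → L_total = 10·log₁₀(3.731e+07) = 75.72 dB(A).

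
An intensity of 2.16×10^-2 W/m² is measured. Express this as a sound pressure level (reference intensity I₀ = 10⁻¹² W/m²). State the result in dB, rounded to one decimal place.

L = 10·log₁₀(I/I₀) = 10·log₁₀(2.16×10^-2/10⁻¹²) = 10·log₁₀(2.16×10^10).
L = 10·(0.3345 + 10) = 103.34 dB.

103.3 dB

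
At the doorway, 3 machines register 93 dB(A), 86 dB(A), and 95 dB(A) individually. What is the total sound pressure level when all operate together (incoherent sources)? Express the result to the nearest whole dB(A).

Incoherent sources combine by intensity addition: L_total = 10·log₁₀(Σ 10^(L_i/10)).
Σ 10^(L/10) = 10^(93/10) + 10^(86/10) + 10^(95/10) = 5.556e+09.
L_total = 10·log₁₀(5.556e+09) = 97.45 dB(A).

97 dB(A)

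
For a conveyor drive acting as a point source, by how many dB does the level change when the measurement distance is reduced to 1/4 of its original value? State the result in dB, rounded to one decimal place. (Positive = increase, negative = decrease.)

+12.0 dB

With spherical spreading the level changes by −20·log₁₀(r₂/r₁).
ΔL = −20·log₁₀(0.25) = +12.04 dB.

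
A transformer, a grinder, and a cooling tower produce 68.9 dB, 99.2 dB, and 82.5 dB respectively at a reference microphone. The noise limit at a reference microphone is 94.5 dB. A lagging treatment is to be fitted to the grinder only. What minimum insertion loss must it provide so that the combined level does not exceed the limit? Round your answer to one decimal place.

5.0 dB

Everything except the grinder sums to 10^(68.9/10) + 10^(82.5/10) = 1.856e+08 in linear terms, 82.69 dB.
The limit corresponds to 10^(94.5/10) = 2.818e+09; subtracting the fixed part leaves 2.633e+09 for the grinder, i.e. 94.20 dB.
Required insertion loss = 99.2 − 94.20 = 5.00 dB.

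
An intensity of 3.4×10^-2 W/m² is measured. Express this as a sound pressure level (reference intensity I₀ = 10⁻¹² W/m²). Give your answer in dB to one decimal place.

L = 10·log₁₀(I/I₀) = 10·log₁₀(3.4×10^-2/10⁻¹²) = 10·log₁₀(3.4×10^10).
L = 10·(0.5315 + 10) = 105.31 dB.

105.3 dB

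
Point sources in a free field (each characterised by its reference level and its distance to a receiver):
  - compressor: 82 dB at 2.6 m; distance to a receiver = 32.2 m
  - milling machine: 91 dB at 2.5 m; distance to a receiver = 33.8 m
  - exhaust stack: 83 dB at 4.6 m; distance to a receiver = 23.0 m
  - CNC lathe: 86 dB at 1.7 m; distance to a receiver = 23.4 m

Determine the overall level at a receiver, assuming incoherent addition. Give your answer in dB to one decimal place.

First find each source's level at the receiver (point-source: −20·log₁₀(r/r_ref)), then combine on an intensity basis.
compressor: 82 − 20·log₁₀(32.2/2.6) = 82 − 21.86 = 60.14 dB.
milling machine: 91 − 20·log₁₀(33.8/2.5) = 91 − 22.62 = 68.38 dB.
exhaust stack: 83 − 20·log₁₀(23.0/4.6) = 83 − 13.98 = 69.02 dB.
CNC lathe: 86 − 20·log₁₀(23.4/1.7) = 86 − 22.78 = 63.22 dB.
Σ 10^(L/10) = 1.800e+07 → L_total = 10·log₁₀(1.800e+07) = 72.55 dB.

72.6 dB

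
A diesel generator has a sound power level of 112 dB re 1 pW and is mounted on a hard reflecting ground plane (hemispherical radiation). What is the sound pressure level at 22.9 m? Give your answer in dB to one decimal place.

Free-field hemispherical radiation: L_p = L_w − 10·log₁₀(2π·r²), r = 22.9 m.
2π·r² = 3295 m², 10·log₁₀ of that is 35.179 dB.
L_p = 112 − 35.179 = 76.82 dB.

76.8 dB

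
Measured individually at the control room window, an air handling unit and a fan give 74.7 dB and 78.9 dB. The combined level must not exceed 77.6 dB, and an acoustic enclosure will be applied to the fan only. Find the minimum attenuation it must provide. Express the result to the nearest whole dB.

4 dB

The untreated sources together contribute 10^(74.7/10) = 2.951e+07, i.e. 74.70 dB.
To meet 77.6 dB overall, the treated fan may contribute at most 10^(77.6/10) − 2.951e+07 = 2.803e+07, i.e. 74.48 dB.
Required insertion loss = 78.9 − 74.48 = 4.42 dB.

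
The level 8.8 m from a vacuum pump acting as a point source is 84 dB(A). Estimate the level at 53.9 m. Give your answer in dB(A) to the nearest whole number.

68 dB(A)

Spherical spreading from a point source gives a 20·log₁₀(r₂/r₁) drop.
L₂ = 84 − 20·log₁₀(53.9/8.8) = 84 − 15.742 = 68.26 dB(A).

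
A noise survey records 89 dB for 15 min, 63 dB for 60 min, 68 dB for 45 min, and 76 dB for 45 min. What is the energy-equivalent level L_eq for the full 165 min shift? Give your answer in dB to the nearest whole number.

79 dB

The energy average is taken in the linear domain: L_eq = 10·log₁₀[(Σ tᵢ·10^(Lᵢ/10))/T], T = 165 min.
Σ tᵢ·10^(Lᵢ/10) = 15·10^(89/10) + 60·10^(63/10) + 45·10^(68/10) + 45·10^(76/10) = 1.411e+10.
L_eq = 10·log₁₀(1.411e+10/165) = 79.32 dB.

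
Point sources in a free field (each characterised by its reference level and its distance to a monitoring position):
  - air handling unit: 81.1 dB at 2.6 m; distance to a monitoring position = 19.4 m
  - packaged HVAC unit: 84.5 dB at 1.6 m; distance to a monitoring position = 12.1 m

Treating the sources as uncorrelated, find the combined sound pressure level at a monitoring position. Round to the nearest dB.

69 dB

Apply inverse-square spreading to bring every level to the receiver, then sum 10^(L/10).
air handling unit: 81.1 − 20·log₁₀(19.4/2.6) = 81.1 − 17.46 = 63.64 dB.
packaged HVAC unit: 84.5 − 20·log₁₀(12.1/1.6) = 84.5 − 17.57 = 66.93 dB.
Σ 10^(L/10) = 7.242e+06 → L_total = 10·log₁₀(7.242e+06) = 68.60 dB.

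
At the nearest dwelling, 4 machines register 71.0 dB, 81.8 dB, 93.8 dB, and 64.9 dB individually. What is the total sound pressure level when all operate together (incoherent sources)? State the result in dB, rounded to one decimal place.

94.1 dB

Incoherent sources combine by intensity addition: L_total = 10·log₁₀(Σ 10^(L_i/10)).
Σ 10^(L/10) = 10^(71.0/10) + 10^(81.8/10) + 10^(93.8/10) + 10^(64.9/10) = 2.566e+09.
L_total = 10·log₁₀(2.566e+09) = 94.09 dB.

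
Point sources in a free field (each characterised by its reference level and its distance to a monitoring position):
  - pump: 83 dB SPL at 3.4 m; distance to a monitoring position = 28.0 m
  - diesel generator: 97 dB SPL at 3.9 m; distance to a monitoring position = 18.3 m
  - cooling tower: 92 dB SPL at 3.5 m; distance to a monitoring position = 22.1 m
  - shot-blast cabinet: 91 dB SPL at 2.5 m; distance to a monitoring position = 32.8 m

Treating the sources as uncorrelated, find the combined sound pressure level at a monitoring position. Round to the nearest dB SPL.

Apply inverse-square spreading to bring every level to the receiver, then sum 10^(L/10).
pump: 83 − 20·log₁₀(28.0/3.4) = 83 − 18.31 = 64.69 dB SPL.
diesel generator: 97 − 20·log₁₀(18.3/3.9) = 97 − 13.43 = 83.57 dB SPL.
cooling tower: 92 − 20·log₁₀(22.1/3.5) = 92 − 16.01 = 75.99 dB SPL.
shot-blast cabinet: 91 − 20·log₁₀(32.8/2.5) = 91 − 22.36 = 68.64 dB SPL.
Σ 10^(L/10) = 2.776e+08 → L_total = 10·log₁₀(2.776e+08) = 84.43 dB SPL.

84 dB SPL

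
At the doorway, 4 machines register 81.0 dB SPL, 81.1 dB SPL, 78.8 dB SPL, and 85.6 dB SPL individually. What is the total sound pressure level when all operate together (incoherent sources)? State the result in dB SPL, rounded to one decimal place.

88.4 dB SPL

For uncorrelated sources the intensities add, so convert each level to linear form, sum, and take 10·log₁₀ of the total.
Σ 10^(L/10) = 10^(81.0/10) + 10^(81.1/10) + 10^(78.8/10) + 10^(85.6/10) = 6.937e+08.
L_total = 10·log₁₀(6.937e+08) = 88.41 dB SPL.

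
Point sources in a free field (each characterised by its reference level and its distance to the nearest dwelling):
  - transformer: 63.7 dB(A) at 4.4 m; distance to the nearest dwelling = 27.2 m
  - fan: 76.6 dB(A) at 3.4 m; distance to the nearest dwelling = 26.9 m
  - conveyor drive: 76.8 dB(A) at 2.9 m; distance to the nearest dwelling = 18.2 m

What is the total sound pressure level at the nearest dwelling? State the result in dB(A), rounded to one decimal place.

63.0 dB(A)

Apply inverse-square spreading to bring every level to the receiver, then sum 10^(L/10).
transformer: 63.7 − 20·log₁₀(27.2/4.4) = 63.7 − 15.82 = 47.88 dB(A).
fan: 76.6 − 20·log₁₀(26.9/3.4) = 76.6 − 17.97 = 58.63 dB(A).
conveyor drive: 76.8 − 20·log₁₀(18.2/2.9) = 76.8 − 15.95 = 60.85 dB(A).
Σ 10^(L/10) = 2.007e+06 → L_total = 10·log₁₀(2.007e+06) = 63.02 dB(A).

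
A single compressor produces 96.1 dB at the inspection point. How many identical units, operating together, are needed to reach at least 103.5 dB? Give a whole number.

Need L₁ + 10·log₁₀ N ≥ 103.5, i.e. log₁₀ N ≥ 0.74.
N ≥ 10^(7.4/10) = 5.495, so N = 6.

6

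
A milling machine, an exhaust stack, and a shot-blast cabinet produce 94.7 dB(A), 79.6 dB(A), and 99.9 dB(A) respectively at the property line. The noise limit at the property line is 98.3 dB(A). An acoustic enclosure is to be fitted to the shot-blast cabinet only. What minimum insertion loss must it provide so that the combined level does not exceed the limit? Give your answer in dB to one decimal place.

The untreated sources together contribute 10^(94.7/10) + 10^(79.6/10) = 3.042e+09, i.e. 94.83 dB(A).
The limit corresponds to 10^(98.3/10) = 6.761e+09; subtracting the fixed part leaves 3.718e+09 for the shot-blast cabinet, i.e. 95.70 dB(A).
Required insertion loss = 99.9 − 95.70 = 4.20 dB.

4.2 dB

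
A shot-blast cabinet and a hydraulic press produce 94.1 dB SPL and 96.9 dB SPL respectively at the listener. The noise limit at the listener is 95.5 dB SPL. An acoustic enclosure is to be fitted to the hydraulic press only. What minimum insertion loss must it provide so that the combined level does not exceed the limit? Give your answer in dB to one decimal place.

Everything except the hydraulic press sums to 10^(94.1/10) = 2.570e+09 in linear terms, 94.10 dB SPL.
The limit corresponds to 10^(95.5/10) = 3.548e+09; subtracting the fixed part leaves 9.777e+08 for the hydraulic press, i.e. 89.90 dB SPL.
Required insertion loss = 96.9 − 89.90 = 7.00 dB.

7.0 dB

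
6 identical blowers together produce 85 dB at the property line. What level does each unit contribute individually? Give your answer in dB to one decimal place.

77.2 dB

6 equal contributions raise the level by 10·log₁₀ 6 = 7.782 dB, so each unit alone gives 85 − 7.782.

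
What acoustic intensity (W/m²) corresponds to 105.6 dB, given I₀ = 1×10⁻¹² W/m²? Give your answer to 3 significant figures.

0.0363 W/m²

L = 10·log₁₀(I/I₀) ⇒ I = I₀·10^(L/10) = 10⁻¹² × 10^10.56.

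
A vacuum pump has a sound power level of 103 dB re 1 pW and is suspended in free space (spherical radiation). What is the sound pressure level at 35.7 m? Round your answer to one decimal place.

61.0 dB

The power spreads over a sphere of area 4π·r², so L_p = L_w − 10·log₁₀(4π·r²).
4π·r² = 1.602e+04 m², 10·log₁₀ of that is 42.045 dB.
L_p = 103 − 42.045 = 60.95 dB.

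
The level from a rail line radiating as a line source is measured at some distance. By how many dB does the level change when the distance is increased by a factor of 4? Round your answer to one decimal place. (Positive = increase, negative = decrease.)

-6.0 dB

A line source loses 3 dB per doubling of distance; generally ΔL = −10·log₁₀(r₂/r₁).
ΔL = −10·log₁₀(4) = -6.02 dB.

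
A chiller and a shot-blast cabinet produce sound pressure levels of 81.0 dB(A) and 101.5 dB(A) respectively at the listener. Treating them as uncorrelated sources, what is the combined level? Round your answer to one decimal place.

101.5 dB(A)

Incoherent sources combine by intensity addition: L_total = 10·log₁₀(Σ 10^(L_i/10)).
Σ 10^(L/10) = 10^(81.0/10) + 10^(101.5/10) = 1.425e+10.
L_total = 10·log₁₀(1.425e+10) = 101.54 dB(A).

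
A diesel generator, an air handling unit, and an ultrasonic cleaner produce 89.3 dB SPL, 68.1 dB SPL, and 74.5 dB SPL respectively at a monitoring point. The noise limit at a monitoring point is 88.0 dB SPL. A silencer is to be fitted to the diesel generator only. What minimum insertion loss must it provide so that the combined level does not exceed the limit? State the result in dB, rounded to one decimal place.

1.5 dB

The untreated sources together contribute 10^(68.1/10) + 10^(74.5/10) = 3.464e+07, i.e. 75.40 dB SPL.
The limit corresponds to 10^(88.0/10) = 6.310e+08; subtracting the fixed part leaves 5.963e+08 for the diesel generator, i.e. 87.75 dB SPL.
Required insertion loss = 89.3 − 87.75 = 1.55 dB.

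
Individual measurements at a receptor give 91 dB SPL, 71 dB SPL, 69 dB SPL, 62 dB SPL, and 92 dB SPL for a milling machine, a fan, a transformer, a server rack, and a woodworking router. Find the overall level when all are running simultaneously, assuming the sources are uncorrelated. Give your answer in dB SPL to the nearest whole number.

Incoherent sources combine by intensity addition: L_total = 10·log₁₀(Σ 10^(L_i/10)).
Σ 10^(L/10) = 10^(91/10) + 10^(71/10) + 10^(69/10) + 10^(62/10) + 10^(92/10) = 2.866e+09.
L_total = 10·log₁₀(2.866e+09) = 94.57 dB SPL.

95 dB SPL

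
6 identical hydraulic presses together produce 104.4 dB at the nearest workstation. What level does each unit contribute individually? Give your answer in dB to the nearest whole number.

97 dB

6 equal contributions raise the level by 10·log₁₀ 6 = 7.782 dB, so each unit alone gives 104.4 − 7.782.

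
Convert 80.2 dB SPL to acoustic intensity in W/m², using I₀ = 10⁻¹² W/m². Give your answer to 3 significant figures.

I/I₀ = 10^(80.2/10) = 1.047e+08, so I = 1.047e+08 × 10⁻¹² W/m².

0.000105 W/m²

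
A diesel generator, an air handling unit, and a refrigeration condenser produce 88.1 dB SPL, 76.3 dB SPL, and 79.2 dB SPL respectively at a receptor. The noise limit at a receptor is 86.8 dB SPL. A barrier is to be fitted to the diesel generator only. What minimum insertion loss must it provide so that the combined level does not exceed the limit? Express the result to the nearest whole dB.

Fixed contribution from the other sources: Σ 10^(L/10) = 10^(76.3/10) + 10^(79.2/10) = 1.258e+08 (81.00 dB SPL).
To meet 86.8 dB SPL overall, the treated diesel generator may contribute at most 10^(86.8/10) − 1.258e+08 = 3.528e+08, i.e. 85.48 dB SPL.
So the diesel generator must be reduced from 88.1 to 85.48 dB SPL: IL = 2.62 dB.

3 dB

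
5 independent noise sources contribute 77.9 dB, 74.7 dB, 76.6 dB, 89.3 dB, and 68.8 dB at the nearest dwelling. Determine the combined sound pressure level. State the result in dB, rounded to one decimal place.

For uncorrelated sources the intensities add, so convert each level to linear form, sum, and take 10·log₁₀ of the total.
Σ 10^(L/10) = 10^(77.9/10) + 10^(74.7/10) + 10^(76.6/10) + 10^(89.3/10) + 10^(68.8/10) = 9.956e+08.
L_total = 10·log₁₀(9.956e+08) = 89.98 dB.

90.0 dB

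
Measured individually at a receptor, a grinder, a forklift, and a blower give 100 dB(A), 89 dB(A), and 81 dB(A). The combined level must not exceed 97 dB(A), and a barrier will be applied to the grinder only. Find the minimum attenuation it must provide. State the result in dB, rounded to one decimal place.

3.9 dB

Everything except the grinder sums to 10^(89/10) + 10^(81/10) = 9.202e+08 in linear terms, 89.64 dB(A).
The limit corresponds to 10^(97/10) = 5.012e+09; subtracting the fixed part leaves 4.092e+09 for the grinder, i.e. 96.12 dB(A).
Required insertion loss = 100 − 96.12 = 3.88 dB.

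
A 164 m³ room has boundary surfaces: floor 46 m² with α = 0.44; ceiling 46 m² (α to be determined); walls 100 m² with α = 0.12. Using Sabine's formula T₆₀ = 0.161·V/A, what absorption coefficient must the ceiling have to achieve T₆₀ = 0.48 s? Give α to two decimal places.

0.49

A = 0.161·V/T₆₀ = 0.161·164/0.48 = 55.01 m² sabins.
Absorption from the other surfaces = 46·0.44 + 100·0.12 = 32.24 m², so the ceiling must supply 22.77 m² over 46 m².
α = 22.77/46 = 0.495.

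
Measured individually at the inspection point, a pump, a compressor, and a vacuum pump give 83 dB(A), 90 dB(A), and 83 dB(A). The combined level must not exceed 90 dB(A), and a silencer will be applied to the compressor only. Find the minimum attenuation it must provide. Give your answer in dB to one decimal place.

Fixed contribution from the other sources: Σ 10^(L/10) = 10^(83/10) + 10^(83/10) = 3.991e+08 (86.01 dB(A)).
To meet 90 dB(A) overall, the treated compressor may contribute at most 10^(90/10) − 3.991e+08 = 6.009e+08, i.e. 87.79 dB(A).
So the compressor must be reduced from 90 to 87.79 dB(A): IL = 2.21 dB.

2.2 dB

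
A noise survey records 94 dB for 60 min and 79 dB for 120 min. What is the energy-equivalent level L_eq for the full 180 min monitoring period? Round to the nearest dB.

89 dB

The energy average is taken in the linear domain: L_eq = 10·log₁₀[(Σ tᵢ·10^(Lᵢ/10))/T], T = 180 min.
Σ tᵢ·10^(Lᵢ/10) = 60·10^(94/10) + 120·10^(79/10) = 1.602e+11.
L_eq = 10·log₁₀(1.602e+11/180) = 89.50 dB.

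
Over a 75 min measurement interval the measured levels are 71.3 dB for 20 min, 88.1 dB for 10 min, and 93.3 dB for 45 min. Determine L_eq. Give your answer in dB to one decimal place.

The energy average is taken in the linear domain: L_eq = 10·log₁₀[(Σ tᵢ·10^(Lᵢ/10))/T], T = 75 min.
Σ tᵢ·10^(Lᵢ/10) = 20·10^(71.3/10) + 10·10^(88.1/10) + 45·10^(93.3/10) = 1.029e+11.
L_eq = 10·log₁₀(1.029e+11/75) = 91.38 dB.

91.4 dB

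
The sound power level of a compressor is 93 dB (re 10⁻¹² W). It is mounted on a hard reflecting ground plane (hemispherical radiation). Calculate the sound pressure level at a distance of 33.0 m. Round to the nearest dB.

55 dB

The power spreads over a hemisphere of area 2π·r², so L_p = L_w − 10·log₁₀(2π·r²).
2π·r² = 6842 m², 10·log₁₀ of that is 38.352 dB.
L_p = 93 − 38.352 = 54.65 dB.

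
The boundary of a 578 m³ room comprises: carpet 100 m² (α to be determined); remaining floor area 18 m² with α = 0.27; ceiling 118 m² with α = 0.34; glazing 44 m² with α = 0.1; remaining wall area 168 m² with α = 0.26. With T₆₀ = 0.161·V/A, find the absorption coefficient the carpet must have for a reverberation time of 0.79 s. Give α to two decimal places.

Required total absorption A = 0.161·578/0.79 = 117.79 m².
Absorption from the other surfaces = 18·0.27 + 118·0.34 + 44·0.1 + 168·0.26 = 93.06 m², so the carpet must supply 24.73 m² over 100 m².
α = 24.73/100 = 0.247.

0.25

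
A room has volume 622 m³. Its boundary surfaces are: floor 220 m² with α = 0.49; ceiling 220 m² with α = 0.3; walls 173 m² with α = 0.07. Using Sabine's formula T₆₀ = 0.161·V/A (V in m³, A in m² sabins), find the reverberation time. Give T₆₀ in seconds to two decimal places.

0.54 s

Total absorption A = 220·0.49 + 220·0.3 + 173·0.07 = 185.91 m² sabins.
T₆₀ = 0.161 × 622 / 185.91 = 0.539 s.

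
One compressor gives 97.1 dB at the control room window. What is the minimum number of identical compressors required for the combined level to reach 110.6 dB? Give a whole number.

Need L₁ + 10·log₁₀ N ≥ 110.6, i.e. log₁₀ N ≥ 1.35.
N ≥ 10^(13.5/10) = 22.387, so N = 23.

23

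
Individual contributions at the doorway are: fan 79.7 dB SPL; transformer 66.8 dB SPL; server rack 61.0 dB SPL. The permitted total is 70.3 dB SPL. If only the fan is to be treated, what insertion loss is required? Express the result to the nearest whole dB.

The untreated sources together contribute 10^(66.8/10) + 10^(61.0/10) = 6.045e+06, i.e. 67.81 dB SPL.
To meet 70.3 dB SPL overall, the treated fan may contribute at most 10^(70.3/10) − 6.045e+06 = 4.670e+06, i.e. 66.69 dB SPL.
Required insertion loss = 79.7 − 66.69 = 13.01 dB.

13 dB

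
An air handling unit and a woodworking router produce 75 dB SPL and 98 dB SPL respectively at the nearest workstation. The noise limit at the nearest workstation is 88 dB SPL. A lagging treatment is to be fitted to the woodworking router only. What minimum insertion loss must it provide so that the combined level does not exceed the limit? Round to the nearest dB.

10 dB

Fixed contribution from the other source: Σ 10^(L/10) = 10^(75/10) = 3.162e+07 (75.00 dB SPL).
To meet 88 dB SPL overall, the treated woodworking router may contribute at most 10^(88/10) − 3.162e+07 = 5.993e+08, i.e. 87.78 dB SPL.
Required insertion loss = 98 − 87.78 = 10.22 dB.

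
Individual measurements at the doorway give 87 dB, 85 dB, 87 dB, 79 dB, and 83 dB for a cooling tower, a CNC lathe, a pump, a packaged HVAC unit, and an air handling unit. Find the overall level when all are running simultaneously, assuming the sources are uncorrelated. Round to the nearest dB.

For uncorrelated sources the intensities add, so convert each level to linear form, sum, and take 10·log₁₀ of the total.
Σ 10^(L/10) = 10^(87/10) + 10^(85/10) + 10^(87/10) + 10^(79/10) + 10^(83/10) = 1.598e+09.
L_total = 10·log₁₀(1.598e+09) = 92.03 dB.

92 dB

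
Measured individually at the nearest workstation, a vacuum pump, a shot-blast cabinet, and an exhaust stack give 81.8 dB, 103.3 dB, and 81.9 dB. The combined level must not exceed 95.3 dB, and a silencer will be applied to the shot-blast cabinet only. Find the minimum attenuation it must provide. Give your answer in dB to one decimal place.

The untreated sources together contribute 10^(81.8/10) + 10^(81.9/10) = 3.062e+08, i.e. 84.86 dB.
The limit corresponds to 10^(95.3/10) = 3.388e+09; subtracting the fixed part leaves 3.082e+09 for the shot-blast cabinet, i.e. 94.89 dB.
So the shot-blast cabinet must be reduced from 103.3 to 94.89 dB: IL = 8.41 dB.

8.4 dB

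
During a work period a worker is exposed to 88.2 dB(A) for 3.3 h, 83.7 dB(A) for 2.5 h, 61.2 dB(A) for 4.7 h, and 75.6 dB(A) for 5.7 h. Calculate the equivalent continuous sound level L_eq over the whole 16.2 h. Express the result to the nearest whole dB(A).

83 dB(A)

The energy average is taken in the linear domain: L_eq = 10·log₁₀[(Σ tᵢ·10^(Lᵢ/10))/T], T = 16.2 h.
Σ tᵢ·10^(Lᵢ/10) = 3.3·10^(88.2/10) + 2.5·10^(83.7/10) + 4.7·10^(61.2/10) + 5.7·10^(75.6/10) = 2.979e+09.
L_eq = 10·log₁₀(2.979e+09/16.2) = 82.65 dB(A).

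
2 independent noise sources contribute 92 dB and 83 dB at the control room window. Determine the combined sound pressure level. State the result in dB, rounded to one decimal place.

For uncorrelated sources the intensities add, so convert each level to linear form, sum, and take 10·log₁₀ of the total.
Σ 10^(L/10) = 10^(92/10) + 10^(83/10) = 1.784e+09.
L_total = 10·log₁₀(1.784e+09) = 92.51 dB.

92.5 dB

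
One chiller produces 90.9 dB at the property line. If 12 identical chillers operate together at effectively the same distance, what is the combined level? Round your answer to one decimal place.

L_total = L₁ + 10·log₁₀ N for N identical incoherent sources.
L_total = 90.9 + 10·log₁₀(12) = 90.9 + 10.792 = 101.69 dB.

101.7 dB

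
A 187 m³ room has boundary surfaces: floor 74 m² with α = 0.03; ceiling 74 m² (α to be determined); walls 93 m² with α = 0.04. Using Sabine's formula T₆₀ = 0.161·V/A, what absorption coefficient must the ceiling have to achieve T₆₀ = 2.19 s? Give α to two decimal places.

0.11

Required total absorption A = 0.161·187/2.19 = 13.75 m².
Absorption from the other surfaces = 74·0.03 + 93·0.04 = 5.94 m², so the ceiling must supply 7.81 m² over 74 m².
α = 7.81/74 = 0.106.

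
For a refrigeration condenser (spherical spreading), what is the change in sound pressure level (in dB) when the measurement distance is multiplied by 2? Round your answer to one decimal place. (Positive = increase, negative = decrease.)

Point-source spreading: ΔL = −20·log₁₀(r₂/r₁).
ΔL = −20·log₁₀(2) = -6.02 dB.

-6.0 dB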